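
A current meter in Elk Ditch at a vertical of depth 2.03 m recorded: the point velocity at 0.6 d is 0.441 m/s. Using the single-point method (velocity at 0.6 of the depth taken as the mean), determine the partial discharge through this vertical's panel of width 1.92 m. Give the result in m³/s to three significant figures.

1.72 m³/s

v̄ = v₀.₆ = 0.441 m/s
q = v̄ × d × w = 0.4410 × 2.03 × 1.92 = 1.719 m³/s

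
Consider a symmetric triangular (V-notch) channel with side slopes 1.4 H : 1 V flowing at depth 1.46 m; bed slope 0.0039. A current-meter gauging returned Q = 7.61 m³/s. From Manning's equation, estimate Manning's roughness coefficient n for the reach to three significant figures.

0.0173

A = z·y² = 1.4×1.46² = 2.984 m²
P = 2y√(1+z²) = 2×1.46×√(1+1.4²) = 5.024 m
R = A/P = 2.984/5.024 = 0.5940 m
n = (1/Q)·A·R^(2/3)·S^(1/2) = (1/7.61) × 2.984 × 0.7066 × 0.06245 = 0.01731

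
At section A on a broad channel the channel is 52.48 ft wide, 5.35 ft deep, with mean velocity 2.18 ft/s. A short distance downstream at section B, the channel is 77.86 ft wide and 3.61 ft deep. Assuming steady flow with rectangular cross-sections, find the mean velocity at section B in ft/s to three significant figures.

Q = A₁V₁ = (52.48×5.35) × 2.18 = 612.1 ft³/s
A₂ = 77.86 × 3.61 = 281.1 ft²
V₂ = Q/A₂ = 612.1/281.1 = 2.178 ft/s

2.18 ft/s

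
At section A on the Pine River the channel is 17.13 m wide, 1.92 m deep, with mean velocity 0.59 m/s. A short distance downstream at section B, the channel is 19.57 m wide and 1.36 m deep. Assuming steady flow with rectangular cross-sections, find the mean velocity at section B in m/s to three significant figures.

0.729 m/s

Q = A₁V₁ = (17.13×1.92) × 0.59 = 19.40 m³/s
A₂ = 19.57 × 1.36 = 26.62 m²
V₂ = Q/A₂ = 19.40/26.62 = 0.7291 m/s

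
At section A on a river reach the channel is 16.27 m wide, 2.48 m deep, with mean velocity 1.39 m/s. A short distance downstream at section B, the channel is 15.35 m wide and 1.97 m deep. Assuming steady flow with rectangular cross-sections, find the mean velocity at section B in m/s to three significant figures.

1.85 m/s

Q = A₁V₁ = (16.27×2.48) × 1.39 = 56.09 m³/s
A₂ = 15.35 × 1.97 = 30.24 m²
V₂ = Q/A₂ = 56.09/30.24 = 1.855 m/s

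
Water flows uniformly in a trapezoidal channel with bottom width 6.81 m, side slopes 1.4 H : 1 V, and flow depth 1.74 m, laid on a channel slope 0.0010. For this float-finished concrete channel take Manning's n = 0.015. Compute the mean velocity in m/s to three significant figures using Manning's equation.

2.46 m/s

A = (b + z·y)·y = (6.81 + 1.4×1.74)×1.74 = 16.09 m²
P = b + 2y√(1+z²) = 6.81 + 2×1.74×√(1+1.4²) = 12.80 m
R = A/P = 16.09/12.80 = 1.257 m
Q = (1/n)·A·R^(2/3)·S^(1/2) = (1/0.015) × 16.09 × 1.257^(2/3) × 0.0010^(1/2) = 39.51 m³/s
V = Q/A = 39.51/16.09 = 2.456 m/s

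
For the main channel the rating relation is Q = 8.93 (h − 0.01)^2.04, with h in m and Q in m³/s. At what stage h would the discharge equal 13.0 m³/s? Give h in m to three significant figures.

1.21 m

h − h₀ = (Q/C)^(1/b) = (13.0/8.93)^(1/2.04) = 1.202 m
h = 0.01 + 1.202 = 1.212 m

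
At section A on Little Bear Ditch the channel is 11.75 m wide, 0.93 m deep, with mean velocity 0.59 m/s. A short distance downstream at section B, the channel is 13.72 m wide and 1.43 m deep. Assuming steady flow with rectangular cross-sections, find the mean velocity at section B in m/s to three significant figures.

Q = A₁V₁ = (11.75×0.93) × 0.59 = 6.447 m³/s
A₂ = 13.72 × 1.43 = 19.62 m²
V₂ = Q/A₂ = 6.447/19.62 = 0.3286 m/s

0.329 m/s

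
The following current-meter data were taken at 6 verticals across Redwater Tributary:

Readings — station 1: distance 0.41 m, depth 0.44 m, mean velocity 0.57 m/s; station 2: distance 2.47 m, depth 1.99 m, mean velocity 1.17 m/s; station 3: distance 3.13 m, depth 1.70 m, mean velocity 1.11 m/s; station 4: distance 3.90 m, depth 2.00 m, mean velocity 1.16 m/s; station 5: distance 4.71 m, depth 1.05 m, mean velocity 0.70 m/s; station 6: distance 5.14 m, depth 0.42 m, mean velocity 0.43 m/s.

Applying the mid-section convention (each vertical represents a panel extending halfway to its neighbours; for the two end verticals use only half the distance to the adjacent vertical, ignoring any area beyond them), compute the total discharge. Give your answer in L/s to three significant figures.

7100 L/s

w_1 = (2.47 − 0.41)/2 = 1.03 m; q_1 = 0.57 × 0.44 × 1.03 = 0.2583 m³/s
w_2 = (3.13 − 0.41)/2 = 1.36 m; q_2 = 1.17 × 1.99 × 1.36 = 3.166 m³/s
w_3 = (3.90 − 2.47)/2 = 0.715 m; q_3 = 1.11 × 1.70 × 0.715 = 1.349 m³/s
w_4 = (4.71 − 3.13)/2 = 0.79 m; q_4 = 1.16 × 2.00 × 0.79 = 1.833 m³/s
w_5 = (5.14 − 3.90)/2 = 0.62 m; q_5 = 0.70 × 1.05 × 0.62 = 0.4557 m³/s
w_6 = (5.14 − 4.71)/2 = 0.215 m; q_6 = 0.43 × 0.42 × 0.215 = 0.03883 m³/s
Q = Σ qᵢ = 7.101 m³/s
= 7.101 × 1000 = 7101 L/s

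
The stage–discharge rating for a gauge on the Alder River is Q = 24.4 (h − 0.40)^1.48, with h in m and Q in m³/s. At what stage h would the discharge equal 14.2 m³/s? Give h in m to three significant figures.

1.09 m

h − h₀ = (Q/C)^(1/b) = (14.2/24.4)^(1/1.48) = 0.6937 m
h = 0.40 + 0.6937 = 1.094 m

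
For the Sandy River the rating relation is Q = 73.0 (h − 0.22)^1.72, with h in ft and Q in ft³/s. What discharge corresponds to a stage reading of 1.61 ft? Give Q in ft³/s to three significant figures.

129 ft³/s

Q = 73.0 × (1.61 − 0.22)^1.72 = 73.0 × 1.39^1.72 = 128.6 ft³/s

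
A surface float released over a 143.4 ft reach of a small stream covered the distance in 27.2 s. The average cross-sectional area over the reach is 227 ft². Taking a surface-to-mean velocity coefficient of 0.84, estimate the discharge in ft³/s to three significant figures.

1010 ft³/s

v_surface = L / t̄ = 143.4 / 27.2 = 5.272 ft/s
v_mean = 0.84 × 5.272 = 4.429 ft/s
Q = A × v_mean = 227 × 4.429 = 1005 ft³/s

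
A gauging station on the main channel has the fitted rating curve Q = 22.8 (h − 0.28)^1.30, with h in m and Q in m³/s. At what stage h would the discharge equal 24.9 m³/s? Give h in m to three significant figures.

h − h₀ = (Q/C)^(1/b) = (24.9/22.8)^(1/1.30) = 1.070 m
h = 0.28 + 1.070 = 1.350 m

1.35 m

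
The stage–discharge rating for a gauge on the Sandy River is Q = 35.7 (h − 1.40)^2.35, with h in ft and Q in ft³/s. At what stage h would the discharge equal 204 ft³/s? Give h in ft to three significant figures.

h − h₀ = (Q/C)^(1/b) = (204/35.7)^(1/2.35) = 2.099 ft
h = 1.40 + 2.099 = 3.499 ft

3.50 ft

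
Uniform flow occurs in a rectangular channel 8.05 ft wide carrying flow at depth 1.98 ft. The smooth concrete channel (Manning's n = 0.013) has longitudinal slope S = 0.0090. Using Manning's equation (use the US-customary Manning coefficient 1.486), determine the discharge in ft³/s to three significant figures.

209 ft³/s

A = b·y = 8.05 × 1.98 = 15.94 ft²
P = b + 2y = 8.05 + 2×1.98 = 12.01 ft
R = A/P = 15.94/12.01 = 1.327 ft
Q = (1.486/n)·A·R^(2/3)·S^(1/2) = (1.486/0.013) × 15.94 × 1.327^(2/3) × 0.0090^(1/2) = 208.7 ft³/s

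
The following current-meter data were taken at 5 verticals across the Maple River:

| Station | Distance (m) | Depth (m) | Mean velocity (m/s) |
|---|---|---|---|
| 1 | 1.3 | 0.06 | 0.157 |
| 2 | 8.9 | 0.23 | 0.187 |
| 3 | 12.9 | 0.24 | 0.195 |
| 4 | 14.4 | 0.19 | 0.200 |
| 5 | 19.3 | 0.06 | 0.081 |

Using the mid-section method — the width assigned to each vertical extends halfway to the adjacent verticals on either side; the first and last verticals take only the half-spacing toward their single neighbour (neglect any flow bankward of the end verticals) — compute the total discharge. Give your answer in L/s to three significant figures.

w_1 = (8.9 − 1.3)/2 = 3.8 m; q_1 = 0.157 × 0.06 × 3.8 = 0.03580 m³/s
w_2 = (12.9 − 1.3)/2 = 5.8 m; q_2 = 0.187 × 0.23 × 5.8 = 0.2495 m³/s
w_3 = (14.4 − 8.9)/2 = 2.75 m; q_3 = 0.195 × 0.24 × 2.75 = 0.1287 m³/s
w_4 = (19.3 − 12.9)/2 = 3.2 m; q_4 = 0.200 × 0.19 × 3.2 = 0.1216 m³/s
w_5 = (19.3 − 14.4)/2 = 2.45 m; q_5 = 0.081 × 0.06 × 2.45 = 0.01191 m³/s
Q = Σ qᵢ = 0.5475 m³/s
= 0.5475 × 1000 = 547.5 L/s

547 L/s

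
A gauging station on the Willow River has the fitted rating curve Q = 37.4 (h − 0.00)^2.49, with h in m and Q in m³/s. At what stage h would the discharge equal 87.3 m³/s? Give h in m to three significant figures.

1.41 m

h − h₀ = (Q/C)^(1/b) = (87.3/37.4)^(1/2.49) = 1.406 m
h = 0.00 + 1.406 = 1.406 m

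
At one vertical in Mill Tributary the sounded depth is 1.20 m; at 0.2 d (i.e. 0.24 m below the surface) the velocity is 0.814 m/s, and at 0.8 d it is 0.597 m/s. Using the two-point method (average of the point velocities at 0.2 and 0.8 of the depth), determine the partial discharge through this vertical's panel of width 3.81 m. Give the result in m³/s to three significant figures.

v̄ = (0.814 + 0.597) / 2 = 0.7055 m/s
q = v̄ × d × w = 0.7055 × 1.20 × 3.81 = 3.226 m³/s

3.23 m³/s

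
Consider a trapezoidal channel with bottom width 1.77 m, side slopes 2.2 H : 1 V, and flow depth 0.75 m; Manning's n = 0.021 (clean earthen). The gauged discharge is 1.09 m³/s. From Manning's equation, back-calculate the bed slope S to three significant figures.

0.000215

A = (b + z·y)·y = (1.77 + 2.2×0.75)×0.75 = 2.565 m²
P = b + 2y√(1+z²) = 1.77 + 2×0.75×√(1+2.2²) = 5.395 m
R = A/P = 2.565/5.395 = 0.4754 m
S = (Q·n / (1·A·R^(2/3)))² = (1.09×0.021 / (1×2.565×0.6092))² = 0.0002146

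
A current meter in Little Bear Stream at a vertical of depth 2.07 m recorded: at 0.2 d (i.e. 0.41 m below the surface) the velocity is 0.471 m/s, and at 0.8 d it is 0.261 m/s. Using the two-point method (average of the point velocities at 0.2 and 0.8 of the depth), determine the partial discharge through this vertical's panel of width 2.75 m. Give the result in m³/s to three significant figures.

v̄ = (0.471 + 0.261) / 2 = 0.3660 m/s
q = v̄ × d × w = 0.3660 × 2.07 × 2.75 = 2.083 m³/s

2.08 m³/s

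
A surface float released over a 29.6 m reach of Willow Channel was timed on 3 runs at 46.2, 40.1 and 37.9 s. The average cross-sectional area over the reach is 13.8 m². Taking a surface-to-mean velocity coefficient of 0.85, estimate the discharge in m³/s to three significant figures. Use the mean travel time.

t̄ = (46.2 + 40.1 + 37.9) / 3 = 41.4 s
v_surface = L / t̄ = 29.6 / 41.4 = 0.7150 m/s
v_mean = 0.85 × 0.7150 = 0.6077 m/s
Q = A × v_mean = 13.8 × 0.6077 = 8.387 m³/s

8.39 m³/s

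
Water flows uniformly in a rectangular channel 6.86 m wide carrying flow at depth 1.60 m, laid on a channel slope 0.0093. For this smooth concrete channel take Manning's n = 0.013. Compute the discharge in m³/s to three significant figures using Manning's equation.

A = b·y = 6.86 × 1.60 = 10.98 m²
P = b + 2y = 6.86 + 2×1.60 = 10.06 m
R = A/P = 10.98/10.06 = 1.091 m
Q = (1/n)·A·R^(2/3)·S^(1/2) = (1/0.013) × 10.98 × 1.091^(2/3) × 0.0093^(1/2) = 86.29 m³/s

86.3 m³/s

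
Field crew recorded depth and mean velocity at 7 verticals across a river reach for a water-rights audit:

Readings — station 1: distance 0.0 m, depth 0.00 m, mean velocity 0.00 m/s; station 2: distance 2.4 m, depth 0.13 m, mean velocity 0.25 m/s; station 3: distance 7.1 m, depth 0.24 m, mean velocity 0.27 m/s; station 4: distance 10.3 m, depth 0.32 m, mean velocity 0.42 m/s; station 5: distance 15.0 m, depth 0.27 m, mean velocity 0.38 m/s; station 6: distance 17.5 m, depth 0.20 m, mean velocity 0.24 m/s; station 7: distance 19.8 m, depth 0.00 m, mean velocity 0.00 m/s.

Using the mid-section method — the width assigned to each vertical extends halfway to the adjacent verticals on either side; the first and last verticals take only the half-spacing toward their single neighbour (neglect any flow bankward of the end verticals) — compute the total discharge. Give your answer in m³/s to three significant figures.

1.39 m³/s

w_2 = (7.1 − 0.0)/2 = 3.55 m; q_2 = 0.25 × 0.13 × 3.55 = 0.1154 m³/s
w_3 = (10.3 − 2.4)/2 = 3.95 m; q_3 = 0.27 × 0.24 × 3.95 = 0.2560 m³/s
w_4 = (15.0 − 7.1)/2 = 3.95 m; q_4 = 0.42 × 0.32 × 3.95 = 0.5309 m³/s
w_5 = (17.5 − 10.3)/2 = 3.6 m; q_5 = 0.38 × 0.27 × 3.6 = 0.3694 m³/s
w_6 = (19.8 − 15.0)/2 = 2.4 m; q_6 = 0.24 × 0.20 × 2.4 = 0.1152 m³/s
Stations 1, 7 contribute zero (depth or velocity is 0).
Q = Σ qᵢ = 1.387 m³/s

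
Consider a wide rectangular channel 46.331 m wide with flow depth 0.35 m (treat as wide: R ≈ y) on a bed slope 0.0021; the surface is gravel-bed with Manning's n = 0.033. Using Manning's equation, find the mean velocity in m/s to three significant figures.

0.690 m/s

A = b·y = 46.331 × 0.35 = 16.22 m²
Wide channel: R ≈ y = 0.35 m
Q = (1/n)·A·R^(2/3)·S^(1/2) = (1/0.033) × 16.22 × 0.3500^(2/3) × 0.0021^(1/2) = 11.18 m³/s
V = Q/A = 11.18/16.22 = 0.6897 m/s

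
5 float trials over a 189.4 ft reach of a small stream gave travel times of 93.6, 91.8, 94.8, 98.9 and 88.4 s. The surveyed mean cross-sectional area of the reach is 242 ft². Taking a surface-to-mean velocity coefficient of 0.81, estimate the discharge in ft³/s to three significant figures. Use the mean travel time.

t̄ = (93.6 + 91.8 + 94.8 + 98.9 + 88.4) / 5 = 93.5 s
v_surface = L / t̄ = 189.4 / 93.5 = 2.026 ft/s
v_mean = 0.81 × 2.026 = 1.641 ft/s
Q = A × v_mean = 242 × 1.641 = 397.1 ft³/s

397 ft³/s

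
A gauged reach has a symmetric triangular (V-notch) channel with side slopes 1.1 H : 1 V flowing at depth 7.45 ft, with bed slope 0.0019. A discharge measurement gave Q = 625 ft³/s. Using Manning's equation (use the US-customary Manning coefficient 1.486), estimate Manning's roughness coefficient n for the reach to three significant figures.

A = z·y² = 1.1×7.45² = 61.05 ft²
P = 2y√(1+z²) = 2×7.45×√(1+1.1²) = 22.15 ft
R = A/P = 61.05/22.15 = 2.756 ft
n = (1.486/Q)·A·R^(2/3)·S^(1/2) = (1.486/625) × 61.05 × 1.966 × 0.04359 = 0.01244

0.0124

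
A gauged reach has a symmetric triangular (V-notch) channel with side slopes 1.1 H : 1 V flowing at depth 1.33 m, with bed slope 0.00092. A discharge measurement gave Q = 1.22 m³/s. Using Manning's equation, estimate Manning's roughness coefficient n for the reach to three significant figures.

A = z·y² = 1.1×1.33² = 1.946 m²
P = 2y√(1+z²) = 2×1.33×√(1+1.1²) = 3.954 m
R = A/P = 1.946/3.954 = 0.4921 m
n = (1/Q)·A·R^(2/3)·S^(1/2) = (1/1.22) × 1.946 × 0.6233 × 0.03033 = 0.03015

0.0302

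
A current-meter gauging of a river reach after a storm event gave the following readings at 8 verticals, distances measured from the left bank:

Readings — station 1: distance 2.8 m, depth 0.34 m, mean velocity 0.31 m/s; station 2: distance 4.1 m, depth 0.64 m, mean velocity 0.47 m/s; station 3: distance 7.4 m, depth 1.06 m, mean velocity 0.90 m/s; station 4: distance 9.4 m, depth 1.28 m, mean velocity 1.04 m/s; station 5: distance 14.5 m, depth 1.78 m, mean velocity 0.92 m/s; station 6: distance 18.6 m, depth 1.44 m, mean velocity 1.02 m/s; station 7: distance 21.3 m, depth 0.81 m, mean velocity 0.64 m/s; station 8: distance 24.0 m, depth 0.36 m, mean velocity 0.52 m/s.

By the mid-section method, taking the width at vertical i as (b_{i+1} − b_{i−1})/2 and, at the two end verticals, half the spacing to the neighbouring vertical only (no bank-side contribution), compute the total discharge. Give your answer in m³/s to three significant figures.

w_1 = (4.1 − 2.8)/2 = 0.65 m; q_1 = 0.31 × 0.34 × 0.65 = 0.06851 m³/s
w_2 = (7.4 − 2.8)/2 = 2.3 m; q_2 = 0.47 × 0.64 × 2.3 = 0.6918 m³/s
w_3 = (9.4 − 4.1)/2 = 2.65 m; q_3 = 0.90 × 1.06 × 2.65 = 2.528 m³/s
w_4 = (14.5 − 7.4)/2 = 3.55 m; q_4 = 1.04 × 1.28 × 3.55 = 4.726 m³/s
w_5 = (18.6 − 9.4)/2 = 4.6 m; q_5 = 0.92 × 1.78 × 4.6 = 7.533 m³/s
w_6 = (21.3 − 14.5)/2 = 3.4 m; q_6 = 1.02 × 1.44 × 3.4 = 4.994 m³/s
w_7 = (24.0 − 18.6)/2 = 2.7 m; q_7 = 0.64 × 0.81 × 2.7 = 1.400 m³/s
w_8 = (24.0 − 21.3)/2 = 1.35 m; q_8 = 0.52 × 0.36 × 1.35 = 0.2527 m³/s
Q = Σ qᵢ = 22.19 m³/s

22.2 m³/s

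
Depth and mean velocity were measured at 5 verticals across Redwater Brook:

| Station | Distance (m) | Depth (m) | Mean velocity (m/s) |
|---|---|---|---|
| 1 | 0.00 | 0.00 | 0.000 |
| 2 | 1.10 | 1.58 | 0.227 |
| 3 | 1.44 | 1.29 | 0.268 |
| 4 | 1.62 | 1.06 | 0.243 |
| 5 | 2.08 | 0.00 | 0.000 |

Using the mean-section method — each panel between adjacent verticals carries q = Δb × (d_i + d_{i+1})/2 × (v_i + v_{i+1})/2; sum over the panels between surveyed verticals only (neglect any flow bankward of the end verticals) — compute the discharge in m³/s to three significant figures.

Panel 1-2: Δb = 1.1 m, d̄ = (0.00+1.58)/2 = 0.79, v̄ = (0.000+0.227)/2 = 0.1135 → q = 1.1×0.79×0.1135 = 0.09863 m³/s
Panel 2-3: Δb = 0.34 m, d̄ = (1.58+1.29)/2 = 1.435, v̄ = (0.227+0.268)/2 = 0.2475 → q = 0.34×1.435×0.2475 = 0.1208 m³/s
Panel 3-4: Δb = 0.18 m, d̄ = (1.29+1.06)/2 = 1.175, v̄ = (0.268+0.243)/2 = 0.2555 → q = 0.18×1.175×0.2555 = 0.05404 m³/s
Panel 4-5: Δb = 0.46 m, d̄ = (1.06+0.00)/2 = 0.53, v̄ = (0.243+0.000)/2 = 0.1215 → q = 0.46×0.53×0.1215 = 0.02962 m³/s
Q = Σ q = 0.3030 m³/s

0.303 m³/s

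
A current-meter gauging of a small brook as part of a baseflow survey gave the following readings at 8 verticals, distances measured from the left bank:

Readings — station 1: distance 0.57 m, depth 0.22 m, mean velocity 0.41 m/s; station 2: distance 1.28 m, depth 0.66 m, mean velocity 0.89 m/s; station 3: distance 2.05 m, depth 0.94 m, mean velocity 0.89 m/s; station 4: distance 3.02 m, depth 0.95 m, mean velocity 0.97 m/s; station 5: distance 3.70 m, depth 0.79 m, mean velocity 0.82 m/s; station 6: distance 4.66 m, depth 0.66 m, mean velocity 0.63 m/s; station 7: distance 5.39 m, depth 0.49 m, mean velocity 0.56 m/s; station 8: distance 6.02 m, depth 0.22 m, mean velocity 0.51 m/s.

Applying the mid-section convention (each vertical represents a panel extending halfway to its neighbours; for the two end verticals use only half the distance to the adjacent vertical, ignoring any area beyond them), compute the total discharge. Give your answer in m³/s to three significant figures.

w_1 = (1.28 − 0.57)/2 = 0.355 m; q_1 = 0.41 × 0.22 × 0.355 = 0.03202 m³/s
w_2 = (2.05 − 0.57)/2 = 0.74 m; q_2 = 0.89 × 0.66 × 0.74 = 0.4347 m³/s
w_3 = (3.02 − 1.28)/2 = 0.87 m; q_3 = 0.89 × 0.94 × 0.87 = 0.7278 m³/s
w_4 = (3.70 − 2.05)/2 = 0.825 m; q_4 = 0.97 × 0.95 × 0.825 = 0.7602 m³/s
w_5 = (4.66 − 3.02)/2 = 0.82 m; q_5 = 0.82 × 0.79 × 0.82 = 0.5312 m³/s
w_6 = (5.39 − 3.70)/2 = 0.845 m; q_6 = 0.63 × 0.66 × 0.845 = 0.3514 m³/s
w_7 = (6.02 − 4.66)/2 = 0.68 m; q_7 = 0.56 × 0.49 × 0.68 = 0.1866 m³/s
w_8 = (6.02 − 5.39)/2 = 0.315 m; q_8 = 0.51 × 0.22 × 0.315 = 0.03534 m³/s
Q = Σ qᵢ = 3.059 m³/s

3.06 m³/s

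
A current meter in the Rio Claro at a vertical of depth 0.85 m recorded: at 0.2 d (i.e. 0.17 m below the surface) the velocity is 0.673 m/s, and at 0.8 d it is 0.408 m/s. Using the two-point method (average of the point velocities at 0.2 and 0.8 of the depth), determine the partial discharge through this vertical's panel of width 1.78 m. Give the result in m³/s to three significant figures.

v̄ = (0.673 + 0.408) / 2 = 0.5405 m/s
q = v̄ × d × w = 0.5405 × 0.85 × 1.78 = 0.8178 m³/s

0.818 m³/s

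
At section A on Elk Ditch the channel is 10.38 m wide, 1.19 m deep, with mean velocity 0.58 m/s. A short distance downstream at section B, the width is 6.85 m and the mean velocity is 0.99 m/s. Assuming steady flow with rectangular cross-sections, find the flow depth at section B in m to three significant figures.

1.06 m

Q = A₁V₁ = (10.38×1.19) × 0.58 = 7.164 m³/s
d₂ = Q/(b₂ V₂) = 7.164/(6.85×0.99) = 1.056 m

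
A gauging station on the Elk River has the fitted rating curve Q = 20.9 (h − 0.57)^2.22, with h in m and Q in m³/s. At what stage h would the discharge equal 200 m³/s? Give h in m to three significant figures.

3.34 m

h − h₀ = (Q/C)^(1/b) = (200/20.9)^(1/2.22) = 2.766 m
h = 0.57 + 2.766 = 3.336 m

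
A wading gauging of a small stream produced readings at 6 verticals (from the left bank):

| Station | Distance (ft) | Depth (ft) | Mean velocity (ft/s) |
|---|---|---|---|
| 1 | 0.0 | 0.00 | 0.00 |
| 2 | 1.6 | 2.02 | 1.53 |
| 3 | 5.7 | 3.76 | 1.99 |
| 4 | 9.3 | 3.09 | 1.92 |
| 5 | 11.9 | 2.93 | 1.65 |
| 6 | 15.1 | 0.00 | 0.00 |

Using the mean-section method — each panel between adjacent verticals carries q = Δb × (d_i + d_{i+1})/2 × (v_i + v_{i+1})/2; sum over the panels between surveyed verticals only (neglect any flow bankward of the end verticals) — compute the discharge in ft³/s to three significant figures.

64.0 ft³/s

Panel 1-2: Δb = 1.6 ft, d̄ = (0.00+2.02)/2 = 1.01, v̄ = (0.00+1.53)/2 = 0.765 → q = 1.6×1.01×0.765 = 1.236 ft³/s
Panel 2-3: Δb = 4.1 ft, d̄ = (2.02+3.76)/2 = 2.89, v̄ = (1.53+1.99)/2 = 1.76 → q = 4.1×2.89×1.76 = 20.85 ft³/s
Panel 3-4: Δb = 3.6 ft, d̄ = (3.76+3.09)/2 = 3.425, v̄ = (1.99+1.92)/2 = 1.955 → q = 3.6×3.425×1.955 = 24.11 ft³/s
Panel 4-5: Δb = 2.6 ft, d̄ = (3.09+2.93)/2 = 3.01, v̄ = (1.92+1.65)/2 = 1.785 → q = 2.6×3.01×1.785 = 13.97 ft³/s
Panel 5-6: Δb = 3.2 ft, d̄ = (2.93+0.00)/2 = 1.465, v̄ = (1.65+0.00)/2 = 0.825 → q = 3.2×1.465×0.825 = 3.868 ft³/s
Q = Σ q = 64.03 ft³/s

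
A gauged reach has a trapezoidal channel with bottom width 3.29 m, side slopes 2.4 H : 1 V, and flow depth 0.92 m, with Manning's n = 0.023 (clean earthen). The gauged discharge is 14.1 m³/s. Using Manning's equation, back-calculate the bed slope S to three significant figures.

A = (b + z·y)·y = (3.29 + 2.4×0.92)×0.92 = 5.058 m²
P = b + 2y√(1+z²) = 3.29 + 2×0.92×√(1+2.4²) = 8.074 m
R = A/P = 5.058/8.074 = 0.6265 m
S = (Q·n / (1·A·R^(2/3)))² = (14.1×0.023 / (1×5.058×0.7322))² = 0.007668

0.00767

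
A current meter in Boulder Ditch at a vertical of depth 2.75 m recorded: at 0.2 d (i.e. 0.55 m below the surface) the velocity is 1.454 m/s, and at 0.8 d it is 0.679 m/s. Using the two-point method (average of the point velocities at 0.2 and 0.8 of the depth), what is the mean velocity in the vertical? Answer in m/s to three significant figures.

v̄ = (1.454 + 0.679) / 2 = 1.067 m/s

1.07 m/s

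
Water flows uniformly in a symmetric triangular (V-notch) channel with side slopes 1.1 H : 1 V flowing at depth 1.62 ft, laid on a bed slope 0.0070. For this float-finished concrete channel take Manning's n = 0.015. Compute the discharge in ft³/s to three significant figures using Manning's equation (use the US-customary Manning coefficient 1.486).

A = z·y² = 1.1×1.62² = 2.887 ft²
P = 2y√(1+z²) = 2×1.62×√(1+1.1²) = 4.817 ft
R = A/P = 2.887/4.817 = 0.5994 ft
Q = (1.486/n)·A·R^(2/3)·S^(1/2) = (1.486/0.015) × 2.887 × 0.5994^(2/3) × 0.0070^(1/2) = 17.01 ft³/s

17.0 ft³/s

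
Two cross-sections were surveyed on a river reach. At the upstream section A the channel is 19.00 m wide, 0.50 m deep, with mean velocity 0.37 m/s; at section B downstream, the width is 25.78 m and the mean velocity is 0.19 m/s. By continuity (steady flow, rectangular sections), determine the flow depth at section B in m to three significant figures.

0.718 m

Q = A₁V₁ = (19.00×0.50) × 0.37 = 3.515 m³/s
d₂ = Q/(b₂ V₂) = 3.515/(25.78×0.19) = 0.7176 m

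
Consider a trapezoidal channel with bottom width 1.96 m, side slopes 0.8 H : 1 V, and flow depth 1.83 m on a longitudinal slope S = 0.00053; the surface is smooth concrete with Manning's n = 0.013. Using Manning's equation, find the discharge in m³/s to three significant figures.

10.7 m³/s

A = (b + z·y)·y = (1.96 + 0.8×1.83)×1.83 = 6.266 m²
P = b + 2y√(1+z²) = 1.96 + 2×1.83×√(1+0.8²) = 6.647 m
R = A/P = 6.266/6.647 = 0.9427 m
Q = (1/n)·A·R^(2/3)·S^(1/2) = (1/0.013) × 6.266 × 0.9427^(2/3) × 0.00053^(1/2) = 10.67 m³/s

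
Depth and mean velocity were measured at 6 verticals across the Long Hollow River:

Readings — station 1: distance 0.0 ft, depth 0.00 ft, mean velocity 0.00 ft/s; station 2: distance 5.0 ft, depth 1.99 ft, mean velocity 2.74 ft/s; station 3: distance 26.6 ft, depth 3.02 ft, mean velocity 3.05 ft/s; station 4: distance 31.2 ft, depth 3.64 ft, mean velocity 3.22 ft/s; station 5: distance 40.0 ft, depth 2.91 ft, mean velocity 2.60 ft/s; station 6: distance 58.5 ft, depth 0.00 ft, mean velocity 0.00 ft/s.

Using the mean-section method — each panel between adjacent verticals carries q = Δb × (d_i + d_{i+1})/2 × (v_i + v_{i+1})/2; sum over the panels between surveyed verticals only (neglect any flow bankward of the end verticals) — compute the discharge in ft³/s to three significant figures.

330 ft³/s

Panel 1-2: Δb = 5 ft, d̄ = (0.00+1.99)/2 = 0.995, v̄ = (0.00+2.74)/2 = 1.37 → q = 5×0.995×1.37 = 6.816 ft³/s
Panel 2-3: Δb = 21.6 ft, d̄ = (1.99+3.02)/2 = 2.505, v̄ = (2.74+3.05)/2 = 2.895 → q = 21.6×2.505×2.895 = 156.6 ft³/s
Panel 3-4: Δb = 4.6 ft, d̄ = (3.02+3.64)/2 = 3.33, v̄ = (3.05+3.22)/2 = 3.135 → q = 4.6×3.33×3.135 = 48.02 ft³/s
Panel 4-5: Δb = 8.8 ft, d̄ = (3.64+2.91)/2 = 3.275, v̄ = (3.22+2.60)/2 = 2.91 → q = 8.8×3.275×2.91 = 83.87 ft³/s
Panel 5-6: Δb = 18.5 ft, d̄ = (2.91+0.00)/2 = 1.455, v̄ = (2.60+0.00)/2 = 1.3 → q = 18.5×1.455×1.3 = 34.99 ft³/s
Q = Σ q = 330.3 ft³/s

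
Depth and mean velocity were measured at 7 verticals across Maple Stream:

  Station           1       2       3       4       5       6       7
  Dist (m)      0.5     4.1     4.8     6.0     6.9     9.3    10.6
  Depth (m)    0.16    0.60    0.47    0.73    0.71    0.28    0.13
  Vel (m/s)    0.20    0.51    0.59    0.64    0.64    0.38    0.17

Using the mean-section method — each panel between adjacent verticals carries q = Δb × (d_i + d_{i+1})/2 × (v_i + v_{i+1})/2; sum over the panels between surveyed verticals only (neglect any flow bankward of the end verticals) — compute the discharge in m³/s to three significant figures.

2.23 m³/s

Panel 1-2: Δb = 3.6 m, d̄ = (0.16+0.60)/2 = 0.38, v̄ = (0.20+0.51)/2 = 0.355 → q = 3.6×0.38×0.355 = 0.4856 m³/s
Panel 2-3: Δb = 0.7 m, d̄ = (0.60+0.47)/2 = 0.535, v̄ = (0.51+0.59)/2 = 0.55 → q = 0.7×0.535×0.55 = 0.2060 m³/s
Panel 3-4: Δb = 1.2 m, d̄ = (0.47+0.73)/2 = 0.6, v̄ = (0.59+0.64)/2 = 0.615 → q = 1.2×0.6×0.615 = 0.4428 m³/s
Panel 4-5: Δb = 0.9 m, d̄ = (0.73+0.71)/2 = 0.72, v̄ = (0.64+0.64)/2 = 0.64 → q = 0.9×0.72×0.64 = 0.4147 m³/s
Panel 5-6: Δb = 2.4 m, d̄ = (0.71+0.28)/2 = 0.495, v̄ = (0.64+0.38)/2 = 0.51 → q = 2.4×0.495×0.51 = 0.6059 m³/s
Panel 6-7: Δb = 1.3 m, d̄ = (0.28+0.13)/2 = 0.205, v̄ = (0.38+0.17)/2 = 0.275 → q = 1.3×0.205×0.275 = 0.07329 m³/s
Q = Σ q = 2.228 m³/s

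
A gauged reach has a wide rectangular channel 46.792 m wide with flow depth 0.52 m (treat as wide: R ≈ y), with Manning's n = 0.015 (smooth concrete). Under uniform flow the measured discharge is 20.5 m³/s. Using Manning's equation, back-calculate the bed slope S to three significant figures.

A = b·y = 46.792 × 0.52 = 24.33 m²
Wide channel: R ≈ y = 0.52 m
S = (Q·n / (1·A·R^(2/3)))² = (20.5×0.015 / (1×24.33×0.6466))² = 0.0003819

0.000382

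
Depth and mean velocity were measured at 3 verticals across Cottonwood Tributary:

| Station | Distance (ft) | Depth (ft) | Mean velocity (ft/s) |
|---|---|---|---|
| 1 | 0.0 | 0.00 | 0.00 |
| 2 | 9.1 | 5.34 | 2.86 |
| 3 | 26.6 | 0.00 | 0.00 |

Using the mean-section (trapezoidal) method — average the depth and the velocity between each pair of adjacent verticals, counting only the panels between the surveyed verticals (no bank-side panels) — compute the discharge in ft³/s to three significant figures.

102 ft³/s

Panel 1-2: Δb = 9.1 ft, d̄ = (0.00+5.34)/2 = 2.67, v̄ = (0.00+2.86)/2 = 1.43 → q = 9.1×2.67×1.43 = 34.74 ft³/s
Panel 2-3: Δb = 17.5 ft, d̄ = (5.34+0.00)/2 = 2.67, v̄ = (2.86+0.00)/2 = 1.43 → q = 17.5×2.67×1.43 = 66.82 ft³/s
Q = Σ q = 101.6 ft³/s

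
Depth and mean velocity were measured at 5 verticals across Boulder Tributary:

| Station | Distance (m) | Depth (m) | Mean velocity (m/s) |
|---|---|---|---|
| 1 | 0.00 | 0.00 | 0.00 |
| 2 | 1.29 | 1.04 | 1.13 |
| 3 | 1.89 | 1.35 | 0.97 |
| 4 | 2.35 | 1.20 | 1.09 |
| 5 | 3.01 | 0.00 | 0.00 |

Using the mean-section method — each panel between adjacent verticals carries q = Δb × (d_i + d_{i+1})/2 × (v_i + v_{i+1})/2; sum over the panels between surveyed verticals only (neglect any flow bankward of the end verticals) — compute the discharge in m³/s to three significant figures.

Panel 1-2: Δb = 1.29 m, d̄ = (0.00+1.04)/2 = 0.52, v̄ = (0.00+1.13)/2 = 0.565 → q = 1.29×0.52×0.565 = 0.3790 m³/s
Panel 2-3: Δb = 0.6 m, d̄ = (1.04+1.35)/2 = 1.195, v̄ = (1.13+0.97)/2 = 1.05 → q = 0.6×1.195×1.05 = 0.7529 m³/s
Panel 3-4: Δb = 0.46 m, d̄ = (1.35+1.20)/2 = 1.275, v̄ = (0.97+1.09)/2 = 1.03 → q = 0.46×1.275×1.03 = 0.6041 m³/s
Panel 4-5: Δb = 0.66 m, d̄ = (1.20+0.00)/2 = 0.6, v̄ = (1.09+0.00)/2 = 0.545 → q = 0.66×0.6×0.545 = 0.2158 m³/s
Q = Σ q = 1.952 m³/s

1.95 m³/s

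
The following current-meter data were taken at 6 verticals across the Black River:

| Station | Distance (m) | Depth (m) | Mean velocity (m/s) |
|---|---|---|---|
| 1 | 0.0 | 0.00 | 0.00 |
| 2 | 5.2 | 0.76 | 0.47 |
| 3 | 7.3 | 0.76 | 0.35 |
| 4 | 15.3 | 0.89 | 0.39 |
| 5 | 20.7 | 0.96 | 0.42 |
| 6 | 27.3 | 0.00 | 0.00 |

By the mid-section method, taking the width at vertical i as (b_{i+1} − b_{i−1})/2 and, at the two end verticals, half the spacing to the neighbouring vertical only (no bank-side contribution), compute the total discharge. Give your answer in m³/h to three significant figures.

26600 m³/h

w_2 = (7.3 − 0.0)/2 = 3.65 m; q_2 = 0.47 × 0.76 × 3.65 = 1.304 m³/s
w_3 = (15.3 − 5.2)/2 = 5.05 m; q_3 = 0.35 × 0.76 × 5.05 = 1.343 m³/s
w_4 = (20.7 − 7.3)/2 = 6.7 m; q_4 = 0.39 × 0.89 × 6.7 = 2.326 m³/s
w_5 = (27.3 − 15.3)/2 = 6 m; q_5 = 0.42 × 0.96 × 6 = 2.419 m³/s
Stations 1, 6 contribute zero (depth or velocity is 0).
Q = Σ qᵢ = 7.392 m³/s
= 7.392 × 3600 = 26610 m³/h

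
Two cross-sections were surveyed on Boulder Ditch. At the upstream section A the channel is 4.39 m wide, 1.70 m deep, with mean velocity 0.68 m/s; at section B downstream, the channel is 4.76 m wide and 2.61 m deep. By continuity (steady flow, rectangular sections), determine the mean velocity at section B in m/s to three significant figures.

0.408 m/s

Q = A₁V₁ = (4.39×1.70) × 0.68 = 5.075 m³/s
A₂ = 4.76 × 2.61 = 12.42 m²
V₂ = Q/A₂ = 5.075/12.42 = 0.4085 m/s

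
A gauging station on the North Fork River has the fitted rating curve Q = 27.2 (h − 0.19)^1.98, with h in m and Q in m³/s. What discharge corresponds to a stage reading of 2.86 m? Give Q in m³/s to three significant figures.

190 m³/s

Q = 27.2 × (2.86 − 0.19)^1.98 = 27.2 × 2.67^1.98 = 190.1 m³/s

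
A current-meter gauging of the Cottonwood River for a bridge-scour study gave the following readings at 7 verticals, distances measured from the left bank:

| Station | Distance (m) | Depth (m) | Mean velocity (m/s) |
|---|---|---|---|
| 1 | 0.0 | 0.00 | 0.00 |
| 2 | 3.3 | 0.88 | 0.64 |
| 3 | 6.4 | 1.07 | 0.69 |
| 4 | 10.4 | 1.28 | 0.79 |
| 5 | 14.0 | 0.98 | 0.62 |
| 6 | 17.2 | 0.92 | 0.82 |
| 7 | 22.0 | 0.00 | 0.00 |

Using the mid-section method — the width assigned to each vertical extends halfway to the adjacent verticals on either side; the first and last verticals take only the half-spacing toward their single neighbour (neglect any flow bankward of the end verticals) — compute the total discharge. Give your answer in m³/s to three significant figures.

w_2 = (6.4 − 0.0)/2 = 3.2 m; q_2 = 0.64 × 0.88 × 3.2 = 1.802 m³/s
w_3 = (10.4 − 3.3)/2 = 3.55 m; q_3 = 0.69 × 1.07 × 3.55 = 2.621 m³/s
w_4 = (14.0 − 6.4)/2 = 3.8 m; q_4 = 0.79 × 1.28 × 3.8 = 3.843 m³/s
w_5 = (17.2 − 10.4)/2 = 3.4 m; q_5 = 0.62 × 0.98 × 3.4 = 2.066 m³/s
w_6 = (22.0 − 14.0)/2 = 4 m; q_6 = 0.82 × 0.92 × 4 = 3.018 m³/s
Stations 1, 7 contribute zero (depth or velocity is 0).
Q = Σ qᵢ = 13.35 m³/s

13.3 m³/s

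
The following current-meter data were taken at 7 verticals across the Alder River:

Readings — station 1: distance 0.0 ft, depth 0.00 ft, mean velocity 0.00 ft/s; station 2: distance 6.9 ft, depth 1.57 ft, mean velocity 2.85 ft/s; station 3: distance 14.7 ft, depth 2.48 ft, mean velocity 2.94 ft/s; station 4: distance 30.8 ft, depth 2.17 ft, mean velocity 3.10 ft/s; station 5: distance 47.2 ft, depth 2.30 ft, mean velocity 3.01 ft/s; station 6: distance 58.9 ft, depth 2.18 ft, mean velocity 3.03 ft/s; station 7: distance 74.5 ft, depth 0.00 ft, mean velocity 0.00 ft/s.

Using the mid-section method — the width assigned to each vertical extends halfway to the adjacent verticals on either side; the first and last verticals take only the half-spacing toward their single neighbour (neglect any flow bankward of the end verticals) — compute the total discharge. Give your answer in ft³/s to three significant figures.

w_2 = (14.7 − 0.0)/2 = 7.35 ft; q_2 = 2.85 × 1.57 × 7.35 = 32.89 ft³/s
w_3 = (30.8 − 6.9)/2 = 11.95 ft; q_3 = 2.94 × 2.48 × 11.95 = 87.13 ft³/s
w_4 = (47.2 − 14.7)/2 = 16.25 ft; q_4 = 3.10 × 2.17 × 16.25 = 109.3 ft³/s
w_5 = (58.9 − 30.8)/2 = 14.05 ft; q_5 = 3.01 × 2.30 × 14.05 = 97.27 ft³/s
w_6 = (74.5 − 47.2)/2 = 13.65 ft; q_6 = 3.03 × 2.18 × 13.65 = 90.16 ft³/s
Stations 1, 7 contribute zero (depth or velocity is 0).
Q = Σ qᵢ = 416.8 ft³/s

417 ft³/s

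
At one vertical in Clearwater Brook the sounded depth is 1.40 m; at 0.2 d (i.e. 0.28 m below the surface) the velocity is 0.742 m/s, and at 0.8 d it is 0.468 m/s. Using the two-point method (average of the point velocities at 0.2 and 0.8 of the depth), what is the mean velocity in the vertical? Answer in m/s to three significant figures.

0.605 m/s

v̄ = (0.742 + 0.468) / 2 = 0.6050 m/s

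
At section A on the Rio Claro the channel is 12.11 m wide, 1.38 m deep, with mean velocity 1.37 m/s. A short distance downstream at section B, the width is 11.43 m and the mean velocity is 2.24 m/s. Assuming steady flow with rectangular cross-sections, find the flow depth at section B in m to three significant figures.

0.894 m

Q = A₁V₁ = (12.11×1.38) × 1.37 = 22.90 m³/s
d₂ = Q/(b₂ V₂) = 22.90/(11.43×2.24) = 0.8942 m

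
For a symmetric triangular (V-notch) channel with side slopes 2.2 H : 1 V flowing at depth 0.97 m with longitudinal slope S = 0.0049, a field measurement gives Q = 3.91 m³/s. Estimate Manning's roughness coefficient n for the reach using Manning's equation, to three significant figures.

A = z·y² = 2.2×0.97² = 2.070 m²
P = 2y√(1+z²) = 2×0.97×√(1+2.2²) = 4.688 m
R = A/P = 2.070/4.688 = 0.4415 m
n = (1/Q)·A·R^(2/3)·S^(1/2) = (1/3.91) × 2.070 × 0.5798 × 0.07000 = 0.02149

0.0215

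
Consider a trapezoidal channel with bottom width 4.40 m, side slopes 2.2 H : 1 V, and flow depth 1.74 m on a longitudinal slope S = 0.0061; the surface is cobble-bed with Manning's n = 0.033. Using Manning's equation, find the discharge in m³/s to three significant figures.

A = (b + z·y)·y = (4.40 + 2.2×1.74)×1.74 = 14.32 m²
P = b + 2y√(1+z²) = 4.40 + 2×1.74×√(1+2.2²) = 12.81 m
R = A/P = 14.32/12.81 = 1.118 m
Q = (1/n)·A·R^(2/3)·S^(1/2) = (1/0.033) × 14.32 × 1.118^(2/3) × 0.0061^(1/2) = 36.49 m³/s

36.5 m³/s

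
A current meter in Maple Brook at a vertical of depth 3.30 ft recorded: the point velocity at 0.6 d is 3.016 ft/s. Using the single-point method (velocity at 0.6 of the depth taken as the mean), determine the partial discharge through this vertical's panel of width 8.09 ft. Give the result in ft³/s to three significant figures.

v̄ = v₀.₆ = 3.016 ft/s
q = v̄ × d × w = 3.016 × 3.30 × 8.09 = 80.52 ft³/s

80.5 ft³/s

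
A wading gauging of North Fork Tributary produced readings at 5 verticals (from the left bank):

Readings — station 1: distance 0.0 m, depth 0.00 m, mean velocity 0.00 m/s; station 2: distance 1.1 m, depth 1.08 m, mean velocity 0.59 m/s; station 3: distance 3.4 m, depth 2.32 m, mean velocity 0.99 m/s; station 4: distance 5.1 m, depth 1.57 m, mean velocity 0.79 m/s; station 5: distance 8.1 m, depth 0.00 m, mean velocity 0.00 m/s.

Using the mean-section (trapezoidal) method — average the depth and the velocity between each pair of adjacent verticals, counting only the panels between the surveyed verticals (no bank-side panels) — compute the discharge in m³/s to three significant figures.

Panel 1-2: Δb = 1.1 m, d̄ = (0.00+1.08)/2 = 0.54, v̄ = (0.00+0.59)/2 = 0.295 → q = 1.1×0.54×0.295 = 0.1752 m³/s
Panel 2-3: Δb = 2.3 m, d̄ = (1.08+2.32)/2 = 1.7, v̄ = (0.59+0.99)/2 = 0.79 → q = 2.3×1.7×0.79 = 3.089 m³/s
Panel 3-4: Δb = 1.7 m, d̄ = (2.32+1.57)/2 = 1.945, v̄ = (0.99+0.79)/2 = 0.89 → q = 1.7×1.945×0.89 = 2.943 m³/s
Panel 4-5: Δb = 3 m, d̄ = (1.57+0.00)/2 = 0.785, v̄ = (0.79+0.00)/2 = 0.395 → q = 3×0.785×0.395 = 0.9302 m³/s
Q = Σ q = 7.137 m³/s

7.14 m³/s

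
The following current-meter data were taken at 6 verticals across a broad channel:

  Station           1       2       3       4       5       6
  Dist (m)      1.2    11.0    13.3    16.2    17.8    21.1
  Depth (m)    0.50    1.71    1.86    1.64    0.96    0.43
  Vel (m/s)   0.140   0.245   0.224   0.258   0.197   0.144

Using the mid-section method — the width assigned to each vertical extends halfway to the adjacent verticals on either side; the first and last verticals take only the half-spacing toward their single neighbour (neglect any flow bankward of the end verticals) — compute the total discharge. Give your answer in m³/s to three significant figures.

5.48 m³/s

w_1 = (11.0 − 1.2)/2 = 4.9 m; q_1 = 0.140 × 0.50 × 4.9 = 0.3430 m³/s
w_2 = (13.3 − 1.2)/2 = 6.05 m; q_2 = 0.245 × 1.71 × 6.05 = 2.535 m³/s
w_3 = (16.2 − 11.0)/2 = 2.6 m; q_3 = 0.224 × 1.86 × 2.6 = 1.083 m³/s
w_4 = (17.8 − 13.3)/2 = 2.25 m; q_4 = 0.258 × 1.64 × 2.25 = 0.9520 m³/s
w_5 = (21.1 − 16.2)/2 = 2.45 m; q_5 = 0.197 × 0.96 × 2.45 = 0.4633 m³/s
w_6 = (21.1 − 17.8)/2 = 1.65 m; q_6 = 0.144 × 0.43 × 1.65 = 0.1022 m³/s
Q = Σ qᵢ = 5.478 m³/s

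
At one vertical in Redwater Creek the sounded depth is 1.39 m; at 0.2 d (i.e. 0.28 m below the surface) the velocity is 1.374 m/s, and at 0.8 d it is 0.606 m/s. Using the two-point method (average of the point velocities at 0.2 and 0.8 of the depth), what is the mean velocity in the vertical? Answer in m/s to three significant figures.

v̄ = (1.374 + 0.606) / 2 = 0.9900 m/s

0.990 m/s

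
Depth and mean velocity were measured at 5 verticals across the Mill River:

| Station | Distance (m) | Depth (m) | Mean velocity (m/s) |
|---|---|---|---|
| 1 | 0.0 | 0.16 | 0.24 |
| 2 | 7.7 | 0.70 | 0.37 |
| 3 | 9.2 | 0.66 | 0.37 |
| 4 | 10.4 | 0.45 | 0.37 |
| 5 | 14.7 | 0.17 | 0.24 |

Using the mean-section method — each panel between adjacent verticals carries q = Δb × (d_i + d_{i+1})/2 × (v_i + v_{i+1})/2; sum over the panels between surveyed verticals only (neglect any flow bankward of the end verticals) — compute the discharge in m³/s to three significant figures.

Panel 1-2: Δb = 7.7 m, d̄ = (0.16+0.70)/2 = 0.43, v̄ = (0.24+0.37)/2 = 0.305 → q = 7.7×0.43×0.305 = 1.010 m³/s
Panel 2-3: Δb = 1.5 m, d̄ = (0.70+0.66)/2 = 0.68, v̄ = (0.37+0.37)/2 = 0.37 → q = 1.5×0.68×0.37 = 0.3774 m³/s
Panel 3-4: Δb = 1.2 m, d̄ = (0.66+0.45)/2 = 0.555, v̄ = (0.37+0.37)/2 = 0.37 → q = 1.2×0.555×0.37 = 0.2464 m³/s
Panel 4-5: Δb = 4.3 m, d̄ = (0.45+0.17)/2 = 0.31, v̄ = (0.37+0.24)/2 = 0.305 → q = 4.3×0.31×0.305 = 0.4066 m³/s
Q = Σ q = 2.040 m³/s

2.04 m³/s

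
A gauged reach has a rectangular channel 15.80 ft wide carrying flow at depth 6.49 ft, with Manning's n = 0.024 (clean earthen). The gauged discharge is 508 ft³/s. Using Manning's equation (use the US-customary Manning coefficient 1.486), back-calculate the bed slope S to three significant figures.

0.00118

A = b·y = 15.80 × 6.49 = 102.5 ft²
P = b + 2y = 15.80 + 2×6.49 = 28.78 ft
R = A/P = 102.5/28.78 = 3.563 ft
S = (Q·n / (1.486·A·R^(2/3)))² = (508×0.024 / (1.486×102.5×2.333))² = 0.001176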